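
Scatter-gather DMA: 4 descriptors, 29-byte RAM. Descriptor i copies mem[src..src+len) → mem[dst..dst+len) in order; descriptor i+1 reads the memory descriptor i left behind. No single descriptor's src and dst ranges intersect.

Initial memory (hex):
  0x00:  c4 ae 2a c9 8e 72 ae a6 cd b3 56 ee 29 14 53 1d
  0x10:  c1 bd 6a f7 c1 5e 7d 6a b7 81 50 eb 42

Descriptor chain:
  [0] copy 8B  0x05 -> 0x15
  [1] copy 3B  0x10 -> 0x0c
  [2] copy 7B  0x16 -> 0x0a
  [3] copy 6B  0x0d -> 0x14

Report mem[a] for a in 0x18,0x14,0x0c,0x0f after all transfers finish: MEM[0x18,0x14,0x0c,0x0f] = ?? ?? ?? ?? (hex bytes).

D0: mem[0x15..0x1c] <- [72 ae a6 cd b3 56 ee 29]
D1: mem[0x0c..0x0e] <- [c1 bd 6a]
D2: mem[0x0a..0x10] <- [ae a6 cd b3 56 ee 29]
D3: mem[0x14..0x19] <- [b3 56 ee 29 bd 6a]
query mem[0x18]=0xbd, mem[0x14]=0xb3, mem[0x0c]=0xcd, mem[0x0f]=0xee

MEM[0x18,0x14,0x0c,0x0f] = bd b3 cd ee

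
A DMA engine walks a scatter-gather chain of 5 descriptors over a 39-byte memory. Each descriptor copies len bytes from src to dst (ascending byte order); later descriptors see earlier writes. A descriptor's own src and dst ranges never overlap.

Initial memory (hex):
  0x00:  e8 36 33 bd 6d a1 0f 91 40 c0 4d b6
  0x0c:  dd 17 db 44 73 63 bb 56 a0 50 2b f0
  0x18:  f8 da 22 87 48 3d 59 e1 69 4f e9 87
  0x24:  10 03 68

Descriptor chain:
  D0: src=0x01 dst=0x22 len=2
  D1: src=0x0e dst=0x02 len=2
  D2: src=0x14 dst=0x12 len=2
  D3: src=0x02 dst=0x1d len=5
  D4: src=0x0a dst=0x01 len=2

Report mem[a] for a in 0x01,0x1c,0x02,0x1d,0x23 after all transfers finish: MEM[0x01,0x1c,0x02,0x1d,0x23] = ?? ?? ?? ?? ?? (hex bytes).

MEM[0x01,0x1c,0x02,0x1d,0x23] = 4d 48 b6 db 33

#0 dst[0x22+2] := {0x36,0x33}
#1 dst[0x02+2] := {0xdb,0x44}
#2 dst[0x12+2] := {0xa0,0x50}
#3 dst[0x1d+5] := {0xdb,0x44,0x6d,0xa1,0x0f}
#4 dst[0x01+2] := {0x4d,0xb6}
query mem[0x01]=0x4d, mem[0x1c]=0x48, mem[0x02]=0xb6, mem[0x1d]=0xdb, mem[0x23]=0x33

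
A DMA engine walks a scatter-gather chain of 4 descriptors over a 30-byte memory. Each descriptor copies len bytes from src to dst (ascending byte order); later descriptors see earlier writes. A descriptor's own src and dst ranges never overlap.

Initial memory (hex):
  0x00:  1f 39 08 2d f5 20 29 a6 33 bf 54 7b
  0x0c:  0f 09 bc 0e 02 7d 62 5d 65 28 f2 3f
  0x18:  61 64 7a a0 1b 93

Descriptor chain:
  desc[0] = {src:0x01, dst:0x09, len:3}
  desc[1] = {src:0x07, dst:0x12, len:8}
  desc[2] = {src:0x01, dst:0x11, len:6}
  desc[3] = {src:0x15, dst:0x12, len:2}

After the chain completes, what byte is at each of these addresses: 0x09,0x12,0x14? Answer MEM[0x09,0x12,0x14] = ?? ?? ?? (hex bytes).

D0: mem[0x09..0x0b] <- [39 08 2d]
D1: mem[0x12..0x19] <- [a6 33 39 08 2d 0f 09 bc]
D2: mem[0x11..0x16] <- [39 08 2d f5 20 29]
D3: mem[0x12..0x13] <- [20 29]
query mem[0x09]=0x39, mem[0x12]=0x20, mem[0x14]=0xf5

MEM[0x09,0x12,0x14] = 39 20 f5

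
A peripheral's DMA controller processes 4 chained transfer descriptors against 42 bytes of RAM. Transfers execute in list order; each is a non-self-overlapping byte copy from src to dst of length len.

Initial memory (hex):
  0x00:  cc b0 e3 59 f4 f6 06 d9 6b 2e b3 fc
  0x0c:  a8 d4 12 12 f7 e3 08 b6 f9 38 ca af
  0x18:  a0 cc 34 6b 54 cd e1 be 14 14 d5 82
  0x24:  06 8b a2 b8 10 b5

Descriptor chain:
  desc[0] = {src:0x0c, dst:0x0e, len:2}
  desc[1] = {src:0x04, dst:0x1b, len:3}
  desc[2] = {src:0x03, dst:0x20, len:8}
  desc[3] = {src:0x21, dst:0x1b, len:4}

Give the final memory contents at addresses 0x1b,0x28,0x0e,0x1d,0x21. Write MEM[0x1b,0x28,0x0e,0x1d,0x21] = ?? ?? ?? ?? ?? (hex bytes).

  after D0: wrote 2B at 0x0e = a8d4
  after D1: wrote 3B at 0x1b = f4f606
  after D2: wrote 8B at 0x20 = 59f4f606d96b2eb3
  after D3: wrote 4B at 0x1b = f4f606d9
query mem[0x1b]=0xf4, mem[0x28]=0x10, mem[0x0e]=0xa8, mem[0x1d]=0x06, mem[0x21]=0xf4

MEM[0x1b,0x28,0x0e,0x1d,0x21] = f4 10 a8 06 f4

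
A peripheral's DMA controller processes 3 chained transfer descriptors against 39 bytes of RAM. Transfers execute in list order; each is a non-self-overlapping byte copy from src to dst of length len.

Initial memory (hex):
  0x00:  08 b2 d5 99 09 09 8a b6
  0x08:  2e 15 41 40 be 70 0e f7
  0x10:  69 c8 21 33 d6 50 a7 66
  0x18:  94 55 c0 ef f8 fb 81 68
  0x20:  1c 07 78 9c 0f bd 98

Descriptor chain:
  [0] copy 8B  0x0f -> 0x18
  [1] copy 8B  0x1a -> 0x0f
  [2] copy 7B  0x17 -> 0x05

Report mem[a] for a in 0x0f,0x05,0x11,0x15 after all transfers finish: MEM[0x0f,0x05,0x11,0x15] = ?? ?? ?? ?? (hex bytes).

  after D0: wrote 8B at 0x18 = f769c82133d650a7
  after D1: wrote 8B at 0x0f = c82133d650a71c07
  after D2: wrote 7B at 0x05 = 66f769c82133d6
query mem[0x0f]=0xc8, mem[0x05]=0x66, mem[0x11]=0x33, mem[0x15]=0x1c

MEM[0x0f,0x05,0x11,0x15] = c8 66 33 1c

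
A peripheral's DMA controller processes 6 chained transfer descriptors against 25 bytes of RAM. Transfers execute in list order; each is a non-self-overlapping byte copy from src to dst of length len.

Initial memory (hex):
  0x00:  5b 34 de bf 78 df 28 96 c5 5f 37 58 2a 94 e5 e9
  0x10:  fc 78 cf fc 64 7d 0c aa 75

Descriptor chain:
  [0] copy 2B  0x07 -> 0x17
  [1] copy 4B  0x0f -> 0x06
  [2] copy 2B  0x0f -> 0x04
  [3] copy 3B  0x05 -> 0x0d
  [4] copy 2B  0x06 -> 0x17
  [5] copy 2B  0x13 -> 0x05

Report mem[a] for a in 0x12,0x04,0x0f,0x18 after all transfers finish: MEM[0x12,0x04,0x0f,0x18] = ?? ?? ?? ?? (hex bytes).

  after D0: wrote 2B at 0x17 = 96c5
  after D1: wrote 4B at 0x06 = e9fc78cf
  after D2: wrote 2B at 0x04 = e9fc
  after D3: wrote 3B at 0x0d = fce9fc
  after D4: wrote 2B at 0x17 = e9fc
  after D5: wrote 2B at 0x05 = fc64
query mem[0x12]=0xcf, mem[0x04]=0xe9, mem[0x0f]=0xfc, mem[0x18]=0xfc

MEM[0x12,0x04,0x0f,0x18] = cf e9 fc fc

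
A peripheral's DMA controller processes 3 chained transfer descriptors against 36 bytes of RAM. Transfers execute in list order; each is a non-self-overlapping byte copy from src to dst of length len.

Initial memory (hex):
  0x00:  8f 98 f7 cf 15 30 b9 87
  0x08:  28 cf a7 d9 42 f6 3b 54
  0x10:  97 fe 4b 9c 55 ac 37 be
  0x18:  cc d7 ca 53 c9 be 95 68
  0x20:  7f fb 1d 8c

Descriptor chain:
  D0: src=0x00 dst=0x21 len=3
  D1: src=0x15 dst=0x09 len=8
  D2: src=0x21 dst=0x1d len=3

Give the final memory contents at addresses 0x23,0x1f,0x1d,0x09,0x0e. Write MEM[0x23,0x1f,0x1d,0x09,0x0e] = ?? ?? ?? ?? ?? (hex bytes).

[0] 0x00->0x21 len=3 : 8f 98 f7
[1] 0x15->0x09 len=8 : ac 37 be cc d7 ca 53 c9
[2] 0x21->0x1d len=3 : 8f 98 f7
query mem[0x23]=0xf7, mem[0x1f]=0xf7, mem[0x1d]=0x8f, mem[0x09]=0xac, mem[0x0e]=0xca

MEM[0x23,0x1f,0x1d,0x09,0x0e] = f7 f7 8f ac ca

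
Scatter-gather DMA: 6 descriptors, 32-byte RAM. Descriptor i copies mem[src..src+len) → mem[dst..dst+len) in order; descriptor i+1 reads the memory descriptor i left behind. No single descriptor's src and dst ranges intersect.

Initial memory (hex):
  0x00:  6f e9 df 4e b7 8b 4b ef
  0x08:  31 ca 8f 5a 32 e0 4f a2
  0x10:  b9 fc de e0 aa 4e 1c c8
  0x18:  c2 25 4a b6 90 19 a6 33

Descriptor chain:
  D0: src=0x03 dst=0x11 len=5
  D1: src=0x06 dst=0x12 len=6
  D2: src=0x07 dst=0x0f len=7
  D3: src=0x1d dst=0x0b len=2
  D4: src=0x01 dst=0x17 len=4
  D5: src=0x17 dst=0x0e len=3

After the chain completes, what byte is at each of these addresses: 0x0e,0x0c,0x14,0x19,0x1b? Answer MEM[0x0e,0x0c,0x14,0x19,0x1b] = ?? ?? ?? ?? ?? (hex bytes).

[0] 0x03->0x11 len=5 : 4e b7 8b 4b ef
[1] 0x06->0x12 len=6 : 4b ef 31 ca 8f 5a
[2] 0x07->0x0f len=7 : ef 31 ca 8f 5a 32 e0
[3] 0x1d->0x0b len=2 : 19 a6
[4] 0x01->0x17 len=4 : e9 df 4e b7
[5] 0x17->0x0e len=3 : e9 df 4e
query mem[0x0e]=0xe9, mem[0x0c]=0xa6, mem[0x14]=0x32, mem[0x19]=0x4e, mem[0x1b]=0xb6

MEM[0x0e,0x0c,0x14,0x19,0x1b] = e9 a6 32 4e b6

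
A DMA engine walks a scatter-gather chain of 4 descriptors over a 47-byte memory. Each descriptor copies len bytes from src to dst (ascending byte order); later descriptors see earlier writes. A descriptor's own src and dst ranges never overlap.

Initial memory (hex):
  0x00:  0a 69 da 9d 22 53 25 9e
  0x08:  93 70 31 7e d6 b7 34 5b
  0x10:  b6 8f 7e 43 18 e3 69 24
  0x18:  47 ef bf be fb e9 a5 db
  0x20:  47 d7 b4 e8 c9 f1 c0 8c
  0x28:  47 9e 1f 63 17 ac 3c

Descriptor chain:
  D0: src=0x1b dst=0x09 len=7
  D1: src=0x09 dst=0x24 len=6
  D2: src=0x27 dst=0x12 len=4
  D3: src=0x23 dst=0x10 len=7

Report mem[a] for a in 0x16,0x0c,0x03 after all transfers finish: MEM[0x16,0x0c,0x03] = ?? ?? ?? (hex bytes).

MEM[0x16,0x0c,0x03] = 47 a5 9d

#0 dst[0x09+7] := {0xbe,0xfb,0xe9,0xa5,0xdb,0x47,0xd7}
#1 dst[0x24+6] := {0xbe,0xfb,0xe9,0xa5,0xdb,0x47}
#2 dst[0x12+4] := {0xa5,0xdb,0x47,0x1f}
#3 dst[0x10+7] := {0xe8,0xbe,0xfb,0xe9,0xa5,0xdb,0x47}
query mem[0x16]=0x47, mem[0x0c]=0xa5, mem[0x03]=0x9d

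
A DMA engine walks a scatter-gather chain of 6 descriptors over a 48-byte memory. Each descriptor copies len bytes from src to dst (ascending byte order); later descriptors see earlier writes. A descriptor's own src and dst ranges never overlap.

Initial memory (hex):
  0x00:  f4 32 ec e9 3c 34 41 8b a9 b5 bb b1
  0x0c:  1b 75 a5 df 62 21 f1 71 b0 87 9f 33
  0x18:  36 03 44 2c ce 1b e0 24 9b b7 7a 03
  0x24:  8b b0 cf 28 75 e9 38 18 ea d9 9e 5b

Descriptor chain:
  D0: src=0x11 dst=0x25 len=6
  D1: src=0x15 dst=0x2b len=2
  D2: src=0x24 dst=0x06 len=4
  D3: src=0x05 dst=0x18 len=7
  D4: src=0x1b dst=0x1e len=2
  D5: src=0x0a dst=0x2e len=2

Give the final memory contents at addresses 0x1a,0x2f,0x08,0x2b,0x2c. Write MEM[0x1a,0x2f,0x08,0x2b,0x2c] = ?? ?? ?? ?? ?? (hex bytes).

MEM[0x1a,0x2f,0x08,0x2b,0x2c] = 21 b1 f1 87 9f

[0] 0x11->0x25 len=6 : 21 f1 71 b0 87 9f
[1] 0x15->0x2b len=2 : 87 9f
[2] 0x24->0x06 len=4 : 8b 21 f1 71
[3] 0x05->0x18 len=7 : 34 8b 21 f1 71 bb b1
[4] 0x1b->0x1e len=2 : f1 71
[5] 0x0a->0x2e len=2 : bb b1
query mem[0x1a]=0x21, mem[0x2f]=0xb1, mem[0x08]=0xf1, mem[0x2b]=0x87, mem[0x2c]=0x9f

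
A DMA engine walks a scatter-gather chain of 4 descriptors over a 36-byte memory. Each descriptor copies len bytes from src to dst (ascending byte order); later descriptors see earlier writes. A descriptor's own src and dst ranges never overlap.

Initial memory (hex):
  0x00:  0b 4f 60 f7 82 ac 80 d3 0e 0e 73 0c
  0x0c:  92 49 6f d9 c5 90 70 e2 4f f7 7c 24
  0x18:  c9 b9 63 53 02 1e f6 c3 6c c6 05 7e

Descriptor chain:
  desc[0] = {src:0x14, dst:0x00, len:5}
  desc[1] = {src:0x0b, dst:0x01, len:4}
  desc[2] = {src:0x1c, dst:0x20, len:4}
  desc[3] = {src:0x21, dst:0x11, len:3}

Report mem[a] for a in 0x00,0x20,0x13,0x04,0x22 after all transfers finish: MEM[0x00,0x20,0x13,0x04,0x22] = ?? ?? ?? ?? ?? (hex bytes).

MEM[0x00,0x20,0x13,0x04,0x22] = 4f 02 c3 6f f6

D0: mem[0x00..0x04] <- [4f f7 7c 24 c9]
D1: mem[0x01..0x04] <- [0c 92 49 6f]
D2: mem[0x20..0x23] <- [02 1e f6 c3]
D3: mem[0x11..0x13] <- [1e f6 c3]
query mem[0x00]=0x4f, mem[0x20]=0x02, mem[0x13]=0xc3, mem[0x04]=0x6f, mem[0x22]=0xf6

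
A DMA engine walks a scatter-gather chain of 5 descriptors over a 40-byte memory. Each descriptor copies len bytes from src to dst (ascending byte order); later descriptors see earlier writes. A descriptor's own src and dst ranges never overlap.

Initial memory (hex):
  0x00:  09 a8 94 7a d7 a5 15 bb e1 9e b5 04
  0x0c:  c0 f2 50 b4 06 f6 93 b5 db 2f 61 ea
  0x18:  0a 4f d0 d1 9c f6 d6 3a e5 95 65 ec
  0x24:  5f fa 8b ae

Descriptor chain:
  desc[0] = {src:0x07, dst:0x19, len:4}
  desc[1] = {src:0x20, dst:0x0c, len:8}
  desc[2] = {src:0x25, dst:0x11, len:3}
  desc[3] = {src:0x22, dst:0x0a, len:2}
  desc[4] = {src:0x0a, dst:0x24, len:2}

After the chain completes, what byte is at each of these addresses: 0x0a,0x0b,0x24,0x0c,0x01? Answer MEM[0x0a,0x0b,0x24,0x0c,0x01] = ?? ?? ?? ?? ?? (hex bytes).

[0] 0x07->0x19 len=4 : bb e1 9e b5
[1] 0x20->0x0c len=8 : e5 95 65 ec 5f fa 8b ae
[2] 0x25->0x11 len=3 : fa 8b ae
[3] 0x22->0x0a len=2 : 65 ec
[4] 0x0a->0x24 len=2 : 65 ec
query mem[0x0a]=0x65, mem[0x0b]=0xec, mem[0x24]=0x65, mem[0x0c]=0xe5, mem[0x01]=0xa8

MEM[0x0a,0x0b,0x24,0x0c,0x01] = 65 ec 65 e5 a8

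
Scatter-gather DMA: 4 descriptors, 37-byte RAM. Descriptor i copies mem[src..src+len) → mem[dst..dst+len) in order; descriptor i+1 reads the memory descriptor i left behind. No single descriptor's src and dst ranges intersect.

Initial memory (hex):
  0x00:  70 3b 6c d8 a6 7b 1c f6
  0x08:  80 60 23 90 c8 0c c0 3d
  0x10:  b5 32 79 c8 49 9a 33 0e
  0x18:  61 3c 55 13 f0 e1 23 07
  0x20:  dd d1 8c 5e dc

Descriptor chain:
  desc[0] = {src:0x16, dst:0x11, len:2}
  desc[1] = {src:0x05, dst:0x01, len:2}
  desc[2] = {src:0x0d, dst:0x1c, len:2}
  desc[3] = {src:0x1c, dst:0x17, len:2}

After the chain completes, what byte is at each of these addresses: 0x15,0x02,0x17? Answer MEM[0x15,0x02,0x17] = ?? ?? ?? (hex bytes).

#0 dst[0x11+2] := {0x33,0x0e}
#1 dst[0x01+2] := {0x7b,0x1c}
#2 dst[0x1c+2] := {0x0c,0xc0}
#3 dst[0x17+2] := {0x0c,0xc0}
query mem[0x15]=0x9a, mem[0x02]=0x1c, mem[0x17]=0x0c

MEM[0x15,0x02,0x17] = 9a 1c 0c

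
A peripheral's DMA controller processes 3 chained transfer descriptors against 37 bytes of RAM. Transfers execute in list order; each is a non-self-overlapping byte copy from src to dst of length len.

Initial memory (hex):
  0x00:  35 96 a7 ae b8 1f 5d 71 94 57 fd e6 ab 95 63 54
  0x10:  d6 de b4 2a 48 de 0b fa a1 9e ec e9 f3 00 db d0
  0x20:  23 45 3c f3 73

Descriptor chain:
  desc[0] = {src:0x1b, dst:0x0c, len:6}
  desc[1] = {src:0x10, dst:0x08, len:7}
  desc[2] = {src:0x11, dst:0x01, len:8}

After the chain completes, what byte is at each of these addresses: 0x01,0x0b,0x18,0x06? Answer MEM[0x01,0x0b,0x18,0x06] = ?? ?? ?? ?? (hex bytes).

MEM[0x01,0x0b,0x18,0x06] = 23 2a a1 0b

[0] 0x1b->0x0c len=6 : e9 f3 00 db d0 23
[1] 0x10->0x08 len=7 : d0 23 b4 2a 48 de 0b
[2] 0x11->0x01 len=8 : 23 b4 2a 48 de 0b fa a1
query mem[0x01]=0x23, mem[0x0b]=0x2a, mem[0x18]=0xa1, mem[0x06]=0x0b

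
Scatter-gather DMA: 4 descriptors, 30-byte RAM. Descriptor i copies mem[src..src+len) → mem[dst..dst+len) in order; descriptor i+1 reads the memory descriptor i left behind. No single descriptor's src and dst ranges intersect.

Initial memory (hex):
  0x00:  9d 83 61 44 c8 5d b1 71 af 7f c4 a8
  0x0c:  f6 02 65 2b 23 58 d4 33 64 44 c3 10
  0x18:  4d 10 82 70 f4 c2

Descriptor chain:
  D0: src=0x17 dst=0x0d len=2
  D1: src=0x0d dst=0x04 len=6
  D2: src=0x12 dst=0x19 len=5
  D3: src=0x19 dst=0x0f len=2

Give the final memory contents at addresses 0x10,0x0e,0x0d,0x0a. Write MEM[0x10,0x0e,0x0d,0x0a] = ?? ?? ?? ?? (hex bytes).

MEM[0x10,0x0e,0x0d,0x0a] = 33 4d 10 c4

D0: mem[0x0d..0x0e] <- [10 4d]
D1: mem[0x04..0x09] <- [10 4d 2b 23 58 d4]
D2: mem[0x19..0x1d] <- [d4 33 64 44 c3]
D3: mem[0x0f..0x10] <- [d4 33]
query mem[0x10]=0x33, mem[0x0e]=0x4d, mem[0x0d]=0x10, mem[0x0a]=0xc4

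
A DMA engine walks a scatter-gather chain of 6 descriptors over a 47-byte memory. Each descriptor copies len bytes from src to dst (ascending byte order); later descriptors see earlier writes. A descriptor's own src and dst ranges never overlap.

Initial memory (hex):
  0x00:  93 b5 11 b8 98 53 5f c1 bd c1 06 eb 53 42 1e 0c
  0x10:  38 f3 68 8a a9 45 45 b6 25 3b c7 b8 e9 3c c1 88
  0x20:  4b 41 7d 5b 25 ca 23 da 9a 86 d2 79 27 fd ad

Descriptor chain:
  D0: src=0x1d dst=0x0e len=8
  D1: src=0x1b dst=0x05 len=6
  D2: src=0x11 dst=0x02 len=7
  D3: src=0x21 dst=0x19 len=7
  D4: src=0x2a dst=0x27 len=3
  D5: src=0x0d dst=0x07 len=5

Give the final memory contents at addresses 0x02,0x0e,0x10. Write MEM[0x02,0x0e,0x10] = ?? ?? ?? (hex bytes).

D0: mem[0x0e..0x15] <- [3c c1 88 4b 41 7d 5b 25]
D1: mem[0x05..0x0a] <- [b8 e9 3c c1 88 4b]
D2: mem[0x02..0x08] <- [4b 41 7d 5b 25 45 b6]
D3: mem[0x19..0x1f] <- [41 7d 5b 25 ca 23 da]
D4: mem[0x27..0x29] <- [d2 79 27]
D5: mem[0x07..0x0b] <- [42 3c c1 88 4b]
query mem[0x02]=0x4b, mem[0x0e]=0x3c, mem[0x10]=0x88

MEM[0x02,0x0e,0x10] = 4b 3c 88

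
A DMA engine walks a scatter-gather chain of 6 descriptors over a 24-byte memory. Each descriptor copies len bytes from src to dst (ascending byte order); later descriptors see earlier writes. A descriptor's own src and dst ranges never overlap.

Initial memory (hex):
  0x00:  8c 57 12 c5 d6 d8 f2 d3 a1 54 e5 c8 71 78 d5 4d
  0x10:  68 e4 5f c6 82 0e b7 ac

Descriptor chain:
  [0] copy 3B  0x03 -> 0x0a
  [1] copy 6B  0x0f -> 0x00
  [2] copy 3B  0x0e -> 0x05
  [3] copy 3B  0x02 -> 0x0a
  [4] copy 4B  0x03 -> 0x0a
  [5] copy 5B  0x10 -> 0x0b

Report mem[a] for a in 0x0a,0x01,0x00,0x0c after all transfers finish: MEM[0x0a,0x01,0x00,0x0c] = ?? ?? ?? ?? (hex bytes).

MEM[0x0a,0x01,0x00,0x0c] = 5f 68 4d e4

[0] 0x03->0x0a len=3 : c5 d6 d8
[1] 0x0f->0x00 len=6 : 4d 68 e4 5f c6 82
[2] 0x0e->0x05 len=3 : d5 4d 68
[3] 0x02->0x0a len=3 : e4 5f c6
[4] 0x03->0x0a len=4 : 5f c6 d5 4d
[5] 0x10->0x0b len=5 : 68 e4 5f c6 82
query mem[0x0a]=0x5f, mem[0x01]=0x68, mem[0x00]=0x4d, mem[0x0c]=0xe4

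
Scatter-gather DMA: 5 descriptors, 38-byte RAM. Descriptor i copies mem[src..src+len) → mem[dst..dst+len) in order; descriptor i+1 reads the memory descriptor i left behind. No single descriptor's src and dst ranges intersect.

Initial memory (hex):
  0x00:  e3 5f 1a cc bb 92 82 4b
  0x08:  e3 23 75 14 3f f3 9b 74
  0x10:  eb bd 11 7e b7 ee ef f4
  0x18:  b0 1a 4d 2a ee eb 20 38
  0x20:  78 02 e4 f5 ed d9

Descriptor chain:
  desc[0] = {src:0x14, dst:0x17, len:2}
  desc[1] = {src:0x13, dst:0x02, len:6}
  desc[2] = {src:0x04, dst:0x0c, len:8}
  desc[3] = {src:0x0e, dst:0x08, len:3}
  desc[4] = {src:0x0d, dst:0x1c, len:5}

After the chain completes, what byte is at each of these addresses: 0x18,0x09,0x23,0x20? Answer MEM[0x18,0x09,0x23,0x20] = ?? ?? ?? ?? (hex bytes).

MEM[0x18,0x09,0x23,0x20] = ee ee f5 23

#0 dst[0x17+2] := {0xb7,0xee}
#1 dst[0x02+6] := {0x7e,0xb7,0xee,0xef,0xb7,0xee}
#2 dst[0x0c+8] := {0xee,0xef,0xb7,0xee,0xe3,0x23,0x75,0x14}
#3 dst[0x08+3] := {0xb7,0xee,0xe3}
#4 dst[0x1c+5] := {0xef,0xb7,0xee,0xe3,0x23}
query mem[0x18]=0xee, mem[0x09]=0xee, mem[0x23]=0xf5, mem[0x20]=0x23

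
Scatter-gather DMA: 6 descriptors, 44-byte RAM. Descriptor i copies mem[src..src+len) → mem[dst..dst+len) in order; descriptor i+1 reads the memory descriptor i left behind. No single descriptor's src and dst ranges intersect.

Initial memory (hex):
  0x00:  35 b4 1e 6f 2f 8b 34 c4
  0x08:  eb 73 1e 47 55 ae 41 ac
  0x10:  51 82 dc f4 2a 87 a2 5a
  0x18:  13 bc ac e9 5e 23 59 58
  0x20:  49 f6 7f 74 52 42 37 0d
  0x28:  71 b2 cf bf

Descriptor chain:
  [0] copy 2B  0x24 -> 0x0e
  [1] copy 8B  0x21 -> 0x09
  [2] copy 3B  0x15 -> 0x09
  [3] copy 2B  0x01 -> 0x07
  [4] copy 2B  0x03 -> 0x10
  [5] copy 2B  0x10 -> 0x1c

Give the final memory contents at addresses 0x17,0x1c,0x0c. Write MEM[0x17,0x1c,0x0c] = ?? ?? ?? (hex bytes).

MEM[0x17,0x1c,0x0c] = 5a 6f 52

#0 dst[0x0e+2] := {0x52,0x42}
#1 dst[0x09+8] := {0xf6,0x7f,0x74,0x52,0x42,0x37,0x0d,0x71}
#2 dst[0x09+3] := {0x87,0xa2,0x5a}
#3 dst[0x07+2] := {0xb4,0x1e}
#4 dst[0x10+2] := {0x6f,0x2f}
#5 dst[0x1c+2] := {0x6f,0x2f}
query mem[0x17]=0x5a, mem[0x1c]=0x6f, mem[0x0c]=0x52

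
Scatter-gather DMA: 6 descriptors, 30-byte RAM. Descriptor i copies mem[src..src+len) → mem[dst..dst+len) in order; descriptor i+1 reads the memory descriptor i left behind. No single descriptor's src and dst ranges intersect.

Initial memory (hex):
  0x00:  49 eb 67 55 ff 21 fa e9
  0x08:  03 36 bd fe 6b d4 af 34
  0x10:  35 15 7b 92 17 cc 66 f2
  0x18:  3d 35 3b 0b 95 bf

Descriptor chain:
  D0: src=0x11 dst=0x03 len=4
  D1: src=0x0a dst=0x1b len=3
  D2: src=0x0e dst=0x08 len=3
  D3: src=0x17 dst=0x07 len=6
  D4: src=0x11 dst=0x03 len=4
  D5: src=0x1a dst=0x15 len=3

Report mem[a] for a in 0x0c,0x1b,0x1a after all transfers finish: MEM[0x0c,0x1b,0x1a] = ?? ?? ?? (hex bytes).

MEM[0x0c,0x1b,0x1a] = fe bd 3b

[0] 0x11->0x03 len=4 : 15 7b 92 17
[1] 0x0a->0x1b len=3 : bd fe 6b
[2] 0x0e->0x08 len=3 : af 34 35
[3] 0x17->0x07 len=6 : f2 3d 35 3b bd fe
[4] 0x11->0x03 len=4 : 15 7b 92 17
[5] 0x1a->0x15 len=3 : 3b bd fe
query mem[0x0c]=0xfe, mem[0x1b]=0xbd, mem[0x1a]=0x3b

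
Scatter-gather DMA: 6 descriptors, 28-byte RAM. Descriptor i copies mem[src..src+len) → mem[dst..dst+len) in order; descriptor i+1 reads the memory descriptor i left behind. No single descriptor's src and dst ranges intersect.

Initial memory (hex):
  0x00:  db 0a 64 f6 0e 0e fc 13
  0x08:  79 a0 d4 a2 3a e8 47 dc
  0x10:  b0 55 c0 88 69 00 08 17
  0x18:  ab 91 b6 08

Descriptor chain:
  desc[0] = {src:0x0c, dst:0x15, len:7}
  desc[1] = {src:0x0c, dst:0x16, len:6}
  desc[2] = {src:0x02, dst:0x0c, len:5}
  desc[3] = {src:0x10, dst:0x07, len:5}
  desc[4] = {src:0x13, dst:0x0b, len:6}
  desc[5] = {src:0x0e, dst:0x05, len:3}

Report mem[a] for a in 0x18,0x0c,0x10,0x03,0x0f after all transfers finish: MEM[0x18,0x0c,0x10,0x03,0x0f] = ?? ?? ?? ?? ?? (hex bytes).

MEM[0x18,0x0c,0x10,0x03,0x0f] = 47 69 47 f6 e8

[0] 0x0c->0x15 len=7 : 3a e8 47 dc b0 55 c0
[1] 0x0c->0x16 len=6 : 3a e8 47 dc b0 55
[2] 0x02->0x0c len=5 : 64 f6 0e 0e fc
[3] 0x10->0x07 len=5 : fc 55 c0 88 69
[4] 0x13->0x0b len=6 : 88 69 3a 3a e8 47
[5] 0x0e->0x05 len=3 : 3a e8 47
query mem[0x18]=0x47, mem[0x0c]=0x69, mem[0x10]=0x47, mem[0x03]=0xf6, mem[0x0f]=0xe8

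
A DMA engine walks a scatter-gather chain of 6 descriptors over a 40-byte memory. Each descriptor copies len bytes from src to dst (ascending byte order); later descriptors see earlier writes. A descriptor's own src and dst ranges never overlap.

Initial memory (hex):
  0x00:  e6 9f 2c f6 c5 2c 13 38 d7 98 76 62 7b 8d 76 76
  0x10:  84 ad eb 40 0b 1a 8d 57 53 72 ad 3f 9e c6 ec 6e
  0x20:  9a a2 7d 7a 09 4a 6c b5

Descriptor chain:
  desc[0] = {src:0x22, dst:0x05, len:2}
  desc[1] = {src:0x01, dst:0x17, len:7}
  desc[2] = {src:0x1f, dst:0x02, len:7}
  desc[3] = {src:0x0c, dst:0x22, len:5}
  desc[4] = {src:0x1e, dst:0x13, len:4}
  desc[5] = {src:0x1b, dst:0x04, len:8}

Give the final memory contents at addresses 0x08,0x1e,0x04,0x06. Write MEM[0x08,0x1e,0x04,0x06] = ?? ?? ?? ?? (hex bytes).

#0 dst[0x05+2] := {0x7d,0x7a}
#1 dst[0x17+7] := {0x9f,0x2c,0xf6,0xc5,0x7d,0x7a,0x38}
#2 dst[0x02+7] := {0x6e,0x9a,0xa2,0x7d,0x7a,0x09,0x4a}
#3 dst[0x22+5] := {0x7b,0x8d,0x76,0x76,0x84}
#4 dst[0x13+4] := {0xec,0x6e,0x9a,0xa2}
#5 dst[0x04+8] := {0x7d,0x7a,0x38,0xec,0x6e,0x9a,0xa2,0x7b}
query mem[0x08]=0x6e, mem[0x1e]=0xec, mem[0x04]=0x7d, mem[0x06]=0x38

MEM[0x08,0x1e,0x04,0x06] = 6e ec 7d 38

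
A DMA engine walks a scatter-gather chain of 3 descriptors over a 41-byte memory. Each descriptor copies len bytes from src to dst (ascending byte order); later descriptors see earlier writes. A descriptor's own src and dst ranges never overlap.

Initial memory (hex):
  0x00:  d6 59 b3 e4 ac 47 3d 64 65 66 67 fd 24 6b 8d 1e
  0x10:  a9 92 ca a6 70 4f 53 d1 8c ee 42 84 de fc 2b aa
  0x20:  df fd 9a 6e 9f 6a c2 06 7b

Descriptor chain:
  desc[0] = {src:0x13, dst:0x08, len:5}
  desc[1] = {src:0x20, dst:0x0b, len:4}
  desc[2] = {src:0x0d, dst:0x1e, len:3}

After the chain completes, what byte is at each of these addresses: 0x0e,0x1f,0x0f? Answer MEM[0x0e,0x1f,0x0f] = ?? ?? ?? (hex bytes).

#0 dst[0x08+5] := {0xa6,0x70,0x4f,0x53,0xd1}
#1 dst[0x0b+4] := {0xdf,0xfd,0x9a,0x6e}
#2 dst[0x1e+3] := {0x9a,0x6e,0x1e}
query mem[0x0e]=0x6e, mem[0x1f]=0x6e, mem[0x0f]=0x1e

MEM[0x0e,0x1f,0x0f] = 6e 6e 1e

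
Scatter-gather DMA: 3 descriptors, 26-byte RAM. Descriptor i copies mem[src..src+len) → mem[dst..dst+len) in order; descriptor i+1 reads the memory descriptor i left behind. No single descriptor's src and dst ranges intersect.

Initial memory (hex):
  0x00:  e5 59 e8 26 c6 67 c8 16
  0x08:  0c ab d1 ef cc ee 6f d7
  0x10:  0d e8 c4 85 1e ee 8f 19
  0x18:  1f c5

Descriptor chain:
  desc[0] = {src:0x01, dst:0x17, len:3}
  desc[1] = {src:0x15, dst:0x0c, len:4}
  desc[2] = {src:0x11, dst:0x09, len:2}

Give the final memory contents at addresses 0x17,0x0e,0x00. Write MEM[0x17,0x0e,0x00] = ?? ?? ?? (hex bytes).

  after D0: wrote 3B at 0x17 = 59e826
  after D1: wrote 4B at 0x0c = ee8f59e8
  after D2: wrote 2B at 0x09 = e8c4
query mem[0x17]=0x59, mem[0x0e]=0x59, mem[0x00]=0xe5

MEM[0x17,0x0e,0x00] = 59 59 e5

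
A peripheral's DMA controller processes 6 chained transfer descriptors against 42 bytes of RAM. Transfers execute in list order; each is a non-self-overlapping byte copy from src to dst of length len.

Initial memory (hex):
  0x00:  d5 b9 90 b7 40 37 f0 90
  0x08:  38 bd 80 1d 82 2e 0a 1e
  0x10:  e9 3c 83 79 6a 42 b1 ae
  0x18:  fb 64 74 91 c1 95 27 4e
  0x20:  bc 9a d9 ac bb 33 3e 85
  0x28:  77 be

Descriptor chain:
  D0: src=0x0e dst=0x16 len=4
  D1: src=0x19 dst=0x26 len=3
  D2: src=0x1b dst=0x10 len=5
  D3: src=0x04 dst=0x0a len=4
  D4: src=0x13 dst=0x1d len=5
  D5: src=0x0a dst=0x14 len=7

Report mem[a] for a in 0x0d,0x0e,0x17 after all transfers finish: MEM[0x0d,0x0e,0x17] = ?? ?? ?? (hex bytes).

MEM[0x0d,0x0e,0x17] = 90 0a 90

[0] 0x0e->0x16 len=4 : 0a 1e e9 3c
[1] 0x19->0x26 len=3 : 3c 74 91
[2] 0x1b->0x10 len=5 : 91 c1 95 27 4e
[3] 0x04->0x0a len=4 : 40 37 f0 90
[4] 0x13->0x1d len=5 : 27 4e 42 0a 1e
[5] 0x0a->0x14 len=7 : 40 37 f0 90 0a 1e 91
query mem[0x0d]=0x90, mem[0x0e]=0x0a, mem[0x17]=0x90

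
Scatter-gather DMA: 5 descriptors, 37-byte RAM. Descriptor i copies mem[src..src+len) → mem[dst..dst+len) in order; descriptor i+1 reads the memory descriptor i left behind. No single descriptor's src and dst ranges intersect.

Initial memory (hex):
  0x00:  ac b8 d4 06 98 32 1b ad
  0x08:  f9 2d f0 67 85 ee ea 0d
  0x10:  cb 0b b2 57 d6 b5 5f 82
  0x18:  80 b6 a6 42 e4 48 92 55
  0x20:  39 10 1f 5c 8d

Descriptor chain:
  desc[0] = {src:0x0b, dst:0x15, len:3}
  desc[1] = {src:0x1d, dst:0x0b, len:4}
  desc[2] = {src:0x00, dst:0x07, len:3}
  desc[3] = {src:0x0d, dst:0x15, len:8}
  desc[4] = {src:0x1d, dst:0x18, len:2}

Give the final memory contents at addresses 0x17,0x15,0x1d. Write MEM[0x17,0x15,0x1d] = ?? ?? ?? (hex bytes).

MEM[0x17,0x15,0x1d] = 0d 55 48

[0] 0x0b->0x15 len=3 : 67 85 ee
[1] 0x1d->0x0b len=4 : 48 92 55 39
[2] 0x00->0x07 len=3 : ac b8 d4
[3] 0x0d->0x15 len=8 : 55 39 0d cb 0b b2 57 d6
[4] 0x1d->0x18 len=2 : 48 92
query mem[0x17]=0x0d, mem[0x15]=0x55, mem[0x1d]=0x48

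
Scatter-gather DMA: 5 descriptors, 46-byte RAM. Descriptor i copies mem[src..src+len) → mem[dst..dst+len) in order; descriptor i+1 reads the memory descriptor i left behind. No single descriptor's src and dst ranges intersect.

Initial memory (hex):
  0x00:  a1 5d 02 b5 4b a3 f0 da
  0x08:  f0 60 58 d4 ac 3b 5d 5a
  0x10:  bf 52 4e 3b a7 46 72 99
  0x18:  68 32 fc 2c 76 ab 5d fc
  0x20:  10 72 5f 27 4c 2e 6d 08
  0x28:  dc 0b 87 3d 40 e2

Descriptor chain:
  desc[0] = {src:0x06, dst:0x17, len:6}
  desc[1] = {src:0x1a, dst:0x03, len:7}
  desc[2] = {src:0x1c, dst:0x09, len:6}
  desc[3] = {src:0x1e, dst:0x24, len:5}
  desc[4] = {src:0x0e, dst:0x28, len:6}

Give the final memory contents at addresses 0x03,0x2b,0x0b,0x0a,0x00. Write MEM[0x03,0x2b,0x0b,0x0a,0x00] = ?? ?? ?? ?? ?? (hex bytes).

MEM[0x03,0x2b,0x0b,0x0a,0x00] = 60 52 5d ab a1

[0] 0x06->0x17 len=6 : f0 da f0 60 58 d4
[1] 0x1a->0x03 len=7 : 60 58 d4 ab 5d fc 10
[2] 0x1c->0x09 len=6 : d4 ab 5d fc 10 72
[3] 0x1e->0x24 len=5 : 5d fc 10 72 5f
[4] 0x0e->0x28 len=6 : 72 5a bf 52 4e 3b
query mem[0x03]=0x60, mem[0x2b]=0x52, mem[0x0b]=0x5d, mem[0x0a]=0xab, mem[0x00]=0xa1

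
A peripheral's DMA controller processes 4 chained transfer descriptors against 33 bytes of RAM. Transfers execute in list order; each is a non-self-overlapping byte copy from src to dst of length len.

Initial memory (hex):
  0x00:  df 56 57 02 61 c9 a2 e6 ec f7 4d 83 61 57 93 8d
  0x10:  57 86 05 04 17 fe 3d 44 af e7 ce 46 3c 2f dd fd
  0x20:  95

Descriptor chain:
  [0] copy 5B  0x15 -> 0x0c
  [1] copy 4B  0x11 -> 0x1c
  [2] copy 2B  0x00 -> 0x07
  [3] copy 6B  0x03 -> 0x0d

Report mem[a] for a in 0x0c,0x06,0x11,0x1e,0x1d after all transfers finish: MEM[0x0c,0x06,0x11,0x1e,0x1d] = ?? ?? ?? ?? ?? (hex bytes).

#0 dst[0x0c+5] := {0xfe,0x3d,0x44,0xaf,0xe7}
#1 dst[0x1c+4] := {0x86,0x05,0x04,0x17}
#2 dst[0x07+2] := {0xdf,0x56}
#3 dst[0x0d+6] := {0x02,0x61,0xc9,0xa2,0xdf,0x56}
query mem[0x0c]=0xfe, mem[0x06]=0xa2, mem[0x11]=0xdf, mem[0x1e]=0x04, mem[0x1d]=0x05

MEM[0x0c,0x06,0x11,0x1e,0x1d] = fe a2 df 04 05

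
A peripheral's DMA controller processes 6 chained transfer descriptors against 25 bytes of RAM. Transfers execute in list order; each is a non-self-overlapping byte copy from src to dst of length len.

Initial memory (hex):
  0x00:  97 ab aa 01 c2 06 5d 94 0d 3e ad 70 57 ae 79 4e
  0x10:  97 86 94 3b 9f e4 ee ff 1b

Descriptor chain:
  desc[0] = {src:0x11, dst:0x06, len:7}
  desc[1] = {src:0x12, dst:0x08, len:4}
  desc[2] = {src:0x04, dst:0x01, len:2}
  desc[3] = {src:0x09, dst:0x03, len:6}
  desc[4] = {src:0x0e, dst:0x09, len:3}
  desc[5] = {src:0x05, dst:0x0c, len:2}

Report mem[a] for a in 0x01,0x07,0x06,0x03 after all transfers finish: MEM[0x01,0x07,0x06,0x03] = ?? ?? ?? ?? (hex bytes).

MEM[0x01,0x07,0x06,0x03] = c2 ae ff 3b

[0] 0x11->0x06 len=7 : 86 94 3b 9f e4 ee ff
[1] 0x12->0x08 len=4 : 94 3b 9f e4
[2] 0x04->0x01 len=2 : c2 06
[3] 0x09->0x03 len=6 : 3b 9f e4 ff ae 79
[4] 0x0e->0x09 len=3 : 79 4e 97
[5] 0x05->0x0c len=2 : e4 ff
query mem[0x01]=0xc2, mem[0x07]=0xae, mem[0x06]=0xff, mem[0x03]=0x3b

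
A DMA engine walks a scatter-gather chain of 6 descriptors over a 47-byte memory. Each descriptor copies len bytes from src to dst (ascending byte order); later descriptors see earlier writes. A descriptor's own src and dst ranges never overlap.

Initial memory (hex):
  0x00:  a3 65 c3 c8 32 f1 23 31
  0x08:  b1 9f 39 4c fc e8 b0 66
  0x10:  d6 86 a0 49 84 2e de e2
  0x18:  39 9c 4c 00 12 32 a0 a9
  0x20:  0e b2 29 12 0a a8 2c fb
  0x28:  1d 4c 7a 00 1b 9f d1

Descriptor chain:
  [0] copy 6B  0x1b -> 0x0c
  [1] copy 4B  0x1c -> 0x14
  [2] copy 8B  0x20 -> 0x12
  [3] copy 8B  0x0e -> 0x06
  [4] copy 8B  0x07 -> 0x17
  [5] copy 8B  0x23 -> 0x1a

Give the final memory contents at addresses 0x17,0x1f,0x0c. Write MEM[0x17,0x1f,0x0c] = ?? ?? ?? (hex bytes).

#0 dst[0x0c+6] := {0x00,0x12,0x32,0xa0,0xa9,0x0e}
#1 dst[0x14+4] := {0x12,0x32,0xa0,0xa9}
#2 dst[0x12+8] := {0x0e,0xb2,0x29,0x12,0x0a,0xa8,0x2c,0xfb}
#3 dst[0x06+8] := {0x32,0xa0,0xa9,0x0e,0x0e,0xb2,0x29,0x12}
#4 dst[0x17+8] := {0xa0,0xa9,0x0e,0x0e,0xb2,0x29,0x12,0x32}
#5 dst[0x1a+8] := {0x12,0x0a,0xa8,0x2c,0xfb,0x1d,0x4c,0x7a}
query mem[0x17]=0xa0, mem[0x1f]=0x1d, mem[0x0c]=0x29

MEM[0x17,0x1f,0x0c] = a0 1d 29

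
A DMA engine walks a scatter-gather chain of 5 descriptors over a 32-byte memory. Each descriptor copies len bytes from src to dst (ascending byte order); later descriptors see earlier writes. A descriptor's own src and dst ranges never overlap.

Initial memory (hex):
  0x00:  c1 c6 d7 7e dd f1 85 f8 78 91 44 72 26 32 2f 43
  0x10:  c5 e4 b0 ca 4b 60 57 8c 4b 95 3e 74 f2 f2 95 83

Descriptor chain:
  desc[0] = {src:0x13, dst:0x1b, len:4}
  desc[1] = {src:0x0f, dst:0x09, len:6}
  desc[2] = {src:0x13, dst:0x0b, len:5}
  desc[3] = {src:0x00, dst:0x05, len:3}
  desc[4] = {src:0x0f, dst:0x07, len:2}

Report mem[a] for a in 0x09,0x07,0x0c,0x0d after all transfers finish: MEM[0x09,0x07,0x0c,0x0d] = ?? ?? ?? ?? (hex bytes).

[0] 0x13->0x1b len=4 : ca 4b 60 57
[1] 0x0f->0x09 len=6 : 43 c5 e4 b0 ca 4b
[2] 0x13->0x0b len=5 : ca 4b 60 57 8c
[3] 0x00->0x05 len=3 : c1 c6 d7
[4] 0x0f->0x07 len=2 : 8c c5
query mem[0x09]=0x43, mem[0x07]=0x8c, mem[0x0c]=0x4b, mem[0x0d]=0x60

MEM[0x09,0x07,0x0c,0x0d] = 43 8c 4b 60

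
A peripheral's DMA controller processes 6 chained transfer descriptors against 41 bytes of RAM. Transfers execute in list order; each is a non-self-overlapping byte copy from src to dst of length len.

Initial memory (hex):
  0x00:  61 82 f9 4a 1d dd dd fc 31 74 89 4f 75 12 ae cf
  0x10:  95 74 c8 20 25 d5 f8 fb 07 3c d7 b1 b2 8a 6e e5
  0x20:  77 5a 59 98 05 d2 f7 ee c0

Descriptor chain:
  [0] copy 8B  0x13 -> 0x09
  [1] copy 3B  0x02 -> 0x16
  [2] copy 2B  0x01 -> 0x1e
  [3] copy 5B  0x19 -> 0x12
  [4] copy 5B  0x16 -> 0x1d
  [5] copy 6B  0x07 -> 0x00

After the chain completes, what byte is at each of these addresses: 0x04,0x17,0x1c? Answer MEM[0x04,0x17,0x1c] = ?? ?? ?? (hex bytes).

MEM[0x04,0x17,0x1c] = d5 4a b2

D0: mem[0x09..0x10] <- [20 25 d5 f8 fb 07 3c d7]
D1: mem[0x16..0x18] <- [f9 4a 1d]
D2: mem[0x1e..0x1f] <- [82 f9]
D3: mem[0x12..0x16] <- [3c d7 b1 b2 8a]
D4: mem[0x1d..0x21] <- [8a 4a 1d 3c d7]
D5: mem[0x00..0x05] <- [fc 31 20 25 d5 f8]
query mem[0x04]=0xd5, mem[0x17]=0x4a, mem[0x1c]=0xb2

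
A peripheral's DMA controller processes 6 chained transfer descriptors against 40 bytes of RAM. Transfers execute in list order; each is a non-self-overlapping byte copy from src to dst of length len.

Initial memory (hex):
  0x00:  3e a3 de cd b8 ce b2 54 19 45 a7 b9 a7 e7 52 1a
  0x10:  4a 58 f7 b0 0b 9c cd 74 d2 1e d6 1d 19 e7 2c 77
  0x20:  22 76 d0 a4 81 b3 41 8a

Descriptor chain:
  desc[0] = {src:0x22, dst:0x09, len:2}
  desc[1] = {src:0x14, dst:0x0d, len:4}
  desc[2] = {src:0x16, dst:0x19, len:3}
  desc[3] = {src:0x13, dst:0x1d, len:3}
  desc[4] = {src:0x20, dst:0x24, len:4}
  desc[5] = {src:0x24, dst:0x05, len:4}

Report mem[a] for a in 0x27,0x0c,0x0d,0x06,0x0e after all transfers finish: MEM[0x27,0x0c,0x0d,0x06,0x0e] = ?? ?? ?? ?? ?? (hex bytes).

  after D0: wrote 2B at 0x09 = d0a4
  after D1: wrote 4B at 0x0d = 0b9ccd74
  after D2: wrote 3B at 0x19 = cd74d2
  after D3: wrote 3B at 0x1d = b00b9c
  after D4: wrote 4B at 0x24 = 2276d0a4
  after D5: wrote 4B at 0x05 = 2276d0a4
query mem[0x27]=0xa4, mem[0x0c]=0xa7, mem[0x0d]=0x0b, mem[0x06]=0x76, mem[0x0e]=0x9c

MEM[0x27,0x0c,0x0d,0x06,0x0e] = a4 a7 0b 76 9c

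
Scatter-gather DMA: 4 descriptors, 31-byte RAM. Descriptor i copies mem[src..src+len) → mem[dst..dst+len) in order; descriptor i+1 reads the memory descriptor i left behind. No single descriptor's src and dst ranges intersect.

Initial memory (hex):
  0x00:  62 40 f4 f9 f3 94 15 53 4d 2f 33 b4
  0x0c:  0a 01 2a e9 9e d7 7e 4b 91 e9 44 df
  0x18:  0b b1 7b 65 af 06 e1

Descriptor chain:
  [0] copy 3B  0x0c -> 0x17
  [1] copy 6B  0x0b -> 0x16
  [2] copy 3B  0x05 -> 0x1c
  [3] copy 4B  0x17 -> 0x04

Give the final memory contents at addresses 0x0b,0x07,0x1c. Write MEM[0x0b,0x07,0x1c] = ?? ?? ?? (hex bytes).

MEM[0x0b,0x07,0x1c] = b4 e9 94

[0] 0x0c->0x17 len=3 : 0a 01 2a
[1] 0x0b->0x16 len=6 : b4 0a 01 2a e9 9e
[2] 0x05->0x1c len=3 : 94 15 53
[3] 0x17->0x04 len=4 : 0a 01 2a e9
query mem[0x0b]=0xb4, mem[0x07]=0xe9, mem[0x1c]=0x94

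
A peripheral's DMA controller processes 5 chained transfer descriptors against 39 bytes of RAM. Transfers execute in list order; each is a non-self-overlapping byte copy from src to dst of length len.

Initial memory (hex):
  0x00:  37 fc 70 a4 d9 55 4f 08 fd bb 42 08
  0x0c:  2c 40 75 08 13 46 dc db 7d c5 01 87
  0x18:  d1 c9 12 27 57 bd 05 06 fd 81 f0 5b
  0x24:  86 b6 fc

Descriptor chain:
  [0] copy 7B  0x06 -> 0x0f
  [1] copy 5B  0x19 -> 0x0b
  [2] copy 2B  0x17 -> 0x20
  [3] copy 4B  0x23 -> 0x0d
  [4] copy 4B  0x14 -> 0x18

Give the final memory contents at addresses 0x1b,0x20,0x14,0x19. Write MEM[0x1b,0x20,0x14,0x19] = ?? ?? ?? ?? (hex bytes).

#0 dst[0x0f+7] := {0x4f,0x08,0xfd,0xbb,0x42,0x08,0x2c}
#1 dst[0x0b+5] := {0xc9,0x12,0x27,0x57,0xbd}
#2 dst[0x20+2] := {0x87,0xd1}
#3 dst[0x0d+4] := {0x5b,0x86,0xb6,0xfc}
#4 dst[0x18+4] := {0x08,0x2c,0x01,0x87}
query mem[0x1b]=0x87, mem[0x20]=0x87, mem[0x14]=0x08, mem[0x19]=0x2c

MEM[0x1b,0x20,0x14,0x19] = 87 87 08 2c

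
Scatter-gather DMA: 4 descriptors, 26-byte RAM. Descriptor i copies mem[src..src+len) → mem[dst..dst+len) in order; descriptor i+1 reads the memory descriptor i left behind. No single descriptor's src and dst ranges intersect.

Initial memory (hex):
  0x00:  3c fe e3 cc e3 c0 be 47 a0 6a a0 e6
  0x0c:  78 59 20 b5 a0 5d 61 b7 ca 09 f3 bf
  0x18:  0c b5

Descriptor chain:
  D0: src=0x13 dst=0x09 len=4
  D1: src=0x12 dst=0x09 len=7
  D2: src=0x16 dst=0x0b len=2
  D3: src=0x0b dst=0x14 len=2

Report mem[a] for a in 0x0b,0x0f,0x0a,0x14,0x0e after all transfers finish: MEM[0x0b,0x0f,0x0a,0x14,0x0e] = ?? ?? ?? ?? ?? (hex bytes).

MEM[0x0b,0x0f,0x0a,0x14,0x0e] = f3 0c b7 f3 bf

  after D0: wrote 4B at 0x09 = b7ca09f3
  after D1: wrote 7B at 0x09 = 61b7ca09f3bf0c
  after D2: wrote 2B at 0x0b = f3bf
  after D3: wrote 2B at 0x14 = f3bf
query mem[0x0b]=0xf3, mem[0x0f]=0x0c, mem[0x0a]=0xb7, mem[0x14]=0xf3, mem[0x0e]=0xbf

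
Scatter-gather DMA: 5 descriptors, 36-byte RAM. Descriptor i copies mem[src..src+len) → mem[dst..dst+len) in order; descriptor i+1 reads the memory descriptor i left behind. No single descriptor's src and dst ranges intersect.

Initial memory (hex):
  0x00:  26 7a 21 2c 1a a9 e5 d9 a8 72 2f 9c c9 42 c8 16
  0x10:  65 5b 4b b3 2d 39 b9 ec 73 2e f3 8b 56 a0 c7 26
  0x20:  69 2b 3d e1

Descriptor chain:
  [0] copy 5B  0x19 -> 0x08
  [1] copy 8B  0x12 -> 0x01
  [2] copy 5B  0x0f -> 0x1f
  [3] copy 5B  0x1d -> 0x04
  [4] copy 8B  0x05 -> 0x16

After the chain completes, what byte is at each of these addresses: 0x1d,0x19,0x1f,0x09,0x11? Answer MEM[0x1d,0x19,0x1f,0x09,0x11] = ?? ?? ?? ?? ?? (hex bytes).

#0 dst[0x08+5] := {0x2e,0xf3,0x8b,0x56,0xa0}
#1 dst[0x01+8] := {0x4b,0xb3,0x2d,0x39,0xb9,0xec,0x73,0x2e}
#2 dst[0x1f+5] := {0x16,0x65,0x5b,0x4b,0xb3}
#3 dst[0x04+5] := {0xa0,0xc7,0x16,0x65,0x5b}
#4 dst[0x16+8] := {0xc7,0x16,0x65,0x5b,0xf3,0x8b,0x56,0xa0}
query mem[0x1d]=0xa0, mem[0x19]=0x5b, mem[0x1f]=0x16, mem[0x09]=0xf3, mem[0x11]=0x5b

MEM[0x1d,0x19,0x1f,0x09,0x11] = a0 5b 16 f3 5b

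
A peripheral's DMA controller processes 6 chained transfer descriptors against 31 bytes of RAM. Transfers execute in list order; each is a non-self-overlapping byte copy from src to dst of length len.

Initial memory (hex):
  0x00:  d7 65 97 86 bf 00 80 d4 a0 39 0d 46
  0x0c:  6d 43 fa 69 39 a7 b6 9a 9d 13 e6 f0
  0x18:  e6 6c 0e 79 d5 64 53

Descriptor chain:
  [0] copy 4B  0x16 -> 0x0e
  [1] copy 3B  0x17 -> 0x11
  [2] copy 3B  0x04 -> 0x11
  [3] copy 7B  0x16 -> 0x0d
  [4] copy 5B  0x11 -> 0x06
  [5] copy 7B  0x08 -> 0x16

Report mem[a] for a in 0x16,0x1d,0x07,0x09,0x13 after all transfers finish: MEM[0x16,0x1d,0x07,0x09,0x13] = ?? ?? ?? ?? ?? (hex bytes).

MEM[0x16,0x1d,0x07,0x09,0x13] = d5 64 79 9d d5

D0: mem[0x0e..0x11] <- [e6 f0 e6 6c]
D1: mem[0x11..0x13] <- [f0 e6 6c]
D2: mem[0x11..0x13] <- [bf 00 80]
D3: mem[0x0d..0x13] <- [e6 f0 e6 6c 0e 79 d5]
D4: mem[0x06..0x0a] <- [0e 79 d5 9d 13]
D5: mem[0x16..0x1c] <- [d5 9d 13 46 6d e6 f0]
query mem[0x16]=0xd5, mem[0x1d]=0x64, mem[0x07]=0x79, mem[0x09]=0x9d, mem[0x13]=0xd5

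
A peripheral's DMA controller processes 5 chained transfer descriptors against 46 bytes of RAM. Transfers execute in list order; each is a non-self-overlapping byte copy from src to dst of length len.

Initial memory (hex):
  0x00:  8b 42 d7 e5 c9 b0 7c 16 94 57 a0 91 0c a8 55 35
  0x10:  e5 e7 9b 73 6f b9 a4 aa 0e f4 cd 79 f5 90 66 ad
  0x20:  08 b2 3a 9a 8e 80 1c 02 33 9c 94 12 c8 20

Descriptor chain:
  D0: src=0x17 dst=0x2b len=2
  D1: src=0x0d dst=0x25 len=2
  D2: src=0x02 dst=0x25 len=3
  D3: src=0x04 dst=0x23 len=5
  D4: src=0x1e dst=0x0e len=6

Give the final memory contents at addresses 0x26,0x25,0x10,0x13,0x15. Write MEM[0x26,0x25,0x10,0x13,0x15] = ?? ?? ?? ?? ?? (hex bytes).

MEM[0x26,0x25,0x10,0x13,0x15] = 16 7c 08 c9 b9

  after D0: wrote 2B at 0x2b = aa0e
  after D1: wrote 2B at 0x25 = a855
  after D2: wrote 3B at 0x25 = d7e5c9
  after D3: wrote 5B at 0x23 = c9b07c1694
  after D4: wrote 6B at 0x0e = 66ad08b23ac9
query mem[0x26]=0x16, mem[0x25]=0x7c, mem[0x10]=0x08, mem[0x13]=0xc9, mem[0x15]=0xb9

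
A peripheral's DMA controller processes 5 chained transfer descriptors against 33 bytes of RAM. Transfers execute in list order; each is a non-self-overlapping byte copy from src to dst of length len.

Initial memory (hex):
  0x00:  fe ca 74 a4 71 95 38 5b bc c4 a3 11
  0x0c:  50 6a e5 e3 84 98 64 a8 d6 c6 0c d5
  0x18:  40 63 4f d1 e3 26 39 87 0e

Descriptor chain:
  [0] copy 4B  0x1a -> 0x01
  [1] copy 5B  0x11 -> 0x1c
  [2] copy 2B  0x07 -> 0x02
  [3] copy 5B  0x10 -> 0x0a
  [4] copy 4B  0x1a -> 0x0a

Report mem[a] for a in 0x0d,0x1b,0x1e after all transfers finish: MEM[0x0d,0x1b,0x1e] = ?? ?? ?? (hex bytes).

D0: mem[0x01..0x04] <- [4f d1 e3 26]
D1: mem[0x1c..0x20] <- [98 64 a8 d6 c6]
D2: mem[0x02..0x03] <- [5b bc]
D3: mem[0x0a..0x0e] <- [84 98 64 a8 d6]
D4: mem[0x0a..0x0d] <- [4f d1 98 64]
query mem[0x0d]=0x64, mem[0x1b]=0xd1, mem[0x1e]=0xa8

MEM[0x0d,0x1b,0x1e] = 64 d1 a8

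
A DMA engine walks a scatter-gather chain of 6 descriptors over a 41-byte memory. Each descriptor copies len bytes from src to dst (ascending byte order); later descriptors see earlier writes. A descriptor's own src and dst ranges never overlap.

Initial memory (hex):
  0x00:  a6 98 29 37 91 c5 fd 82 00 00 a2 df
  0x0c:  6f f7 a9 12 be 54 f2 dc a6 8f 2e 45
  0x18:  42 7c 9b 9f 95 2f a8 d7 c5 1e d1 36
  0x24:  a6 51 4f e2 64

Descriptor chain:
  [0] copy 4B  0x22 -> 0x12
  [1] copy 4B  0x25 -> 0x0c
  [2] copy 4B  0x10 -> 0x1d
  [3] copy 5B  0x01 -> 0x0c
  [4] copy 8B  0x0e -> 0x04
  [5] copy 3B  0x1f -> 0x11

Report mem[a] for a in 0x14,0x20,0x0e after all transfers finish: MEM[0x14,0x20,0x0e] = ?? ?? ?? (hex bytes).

MEM[0x14,0x20,0x0e] = a6 36 37

  after D0: wrote 4B at 0x12 = d136a651
  after D1: wrote 4B at 0x0c = 514fe264
  after D2: wrote 4B at 0x1d = be54d136
  after D3: wrote 5B at 0x0c = 98293791c5
  after D4: wrote 8B at 0x04 = 3791c554d136a651
  after D5: wrote 3B at 0x11 = d1361e
query mem[0x14]=0xa6, mem[0x20]=0x36, mem[0x0e]=0x37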